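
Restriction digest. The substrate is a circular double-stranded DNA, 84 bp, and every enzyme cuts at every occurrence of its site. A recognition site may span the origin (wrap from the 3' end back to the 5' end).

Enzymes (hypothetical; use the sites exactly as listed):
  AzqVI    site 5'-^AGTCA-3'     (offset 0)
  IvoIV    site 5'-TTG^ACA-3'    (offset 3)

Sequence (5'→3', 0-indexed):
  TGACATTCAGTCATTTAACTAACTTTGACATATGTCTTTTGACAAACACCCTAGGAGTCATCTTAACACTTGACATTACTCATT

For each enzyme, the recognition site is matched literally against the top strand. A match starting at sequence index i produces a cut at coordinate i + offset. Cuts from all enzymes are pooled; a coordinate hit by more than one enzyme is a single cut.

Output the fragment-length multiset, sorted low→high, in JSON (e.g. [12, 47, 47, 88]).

Per-enzyme occurrences:
  AzqVI (AGTCA, off=0): starts [8, 55] → cuts [8, 55]
  IvoIV (TTGACA, off=3): starts [24, 38, 69, 83] → cuts [2, 27, 41, 72]

Pooled cuts: [2, 8, 27, 41, 55, 72]

Fragment lengths:
  2→8: 6 bp
  8→27: 19 bp
  27→41: 14 bp
  41→55: 14 bp
  55→72: 17 bp
  72→2 (wrap): 84-72+2 = 14 bp

[6,14,14,14,17,19]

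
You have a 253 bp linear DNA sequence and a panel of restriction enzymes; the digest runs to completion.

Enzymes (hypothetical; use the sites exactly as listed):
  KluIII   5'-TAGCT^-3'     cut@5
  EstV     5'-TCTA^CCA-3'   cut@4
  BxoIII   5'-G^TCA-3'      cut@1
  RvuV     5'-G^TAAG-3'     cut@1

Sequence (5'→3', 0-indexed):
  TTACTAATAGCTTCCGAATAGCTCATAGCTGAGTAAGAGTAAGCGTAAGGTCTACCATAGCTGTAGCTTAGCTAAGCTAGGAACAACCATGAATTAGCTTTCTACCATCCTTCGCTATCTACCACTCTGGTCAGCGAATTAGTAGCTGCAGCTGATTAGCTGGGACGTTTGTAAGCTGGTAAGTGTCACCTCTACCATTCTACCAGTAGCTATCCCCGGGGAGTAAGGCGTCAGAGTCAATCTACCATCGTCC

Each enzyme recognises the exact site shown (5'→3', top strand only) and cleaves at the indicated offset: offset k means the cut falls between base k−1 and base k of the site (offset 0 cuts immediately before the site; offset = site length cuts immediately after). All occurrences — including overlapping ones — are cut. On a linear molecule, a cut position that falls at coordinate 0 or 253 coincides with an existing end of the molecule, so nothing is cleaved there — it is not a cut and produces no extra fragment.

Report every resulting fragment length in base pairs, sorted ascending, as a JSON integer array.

Per-enzyme occurrences:
  KluIII TAGCT/5: at [7, 18, 25, 57, 63, 68, 94, 142, 156, 206] ⇒ [12, 23, 30, 62, 68, 73, 99, 147, 161, 211]
  EstV TCTACCA/4: at [50, 100, 117, 190, 198, 240] ⇒ [54, 104, 121, 194, 202, 244]
  BxoIII GTCA/1: at [129, 184, 229, 235] ⇒ [130, 185, 230, 236]
  RvuV GTAAG/1: at [32, 38, 44, 170, 178, 222] ⇒ [33, 39, 45, 171, 179, 223]

Pooled cuts: [12, 23, 30, 33, 39, 45, 54, 62, 68, 73, 99, 104, 121, 130, 147, 161, 171, 179, 185, 194, 202, 211, 223, 230, 236, 244]

Fragment lengths:
  [0,12): 12 bp
  [12,23): 11 bp
  [23,30): 7 bp
  [30,33): 3 bp
  [33,39): 6 bp
  [39,45): 6 bp
  [45,54): 9 bp
  [54,62): 8 bp
  [62,68): 6 bp
  [68,73): 5 bp
  [73,99): 26 bp
  [99,104): 5 bp
  [104,121): 17 bp
  [121,130): 9 bp
  [130,147): 17 bp
  [147,161): 14 bp
  [161,171): 10 bp
  [171,179): 8 bp
  [179,185): 6 bp
  [185,194): 9 bp
  [194,202): 8 bp
  [202,211): 9 bp
  [211,223): 12 bp
  [223,230): 7 bp
  [230,236): 6 bp
  [236,244): 8 bp
  [244,253): 9 bp

[3,5,5,6,6,6,6,6,7,7,8,8,8,8,9,9,9,9,9,10,11,12,12,14,17,17,26]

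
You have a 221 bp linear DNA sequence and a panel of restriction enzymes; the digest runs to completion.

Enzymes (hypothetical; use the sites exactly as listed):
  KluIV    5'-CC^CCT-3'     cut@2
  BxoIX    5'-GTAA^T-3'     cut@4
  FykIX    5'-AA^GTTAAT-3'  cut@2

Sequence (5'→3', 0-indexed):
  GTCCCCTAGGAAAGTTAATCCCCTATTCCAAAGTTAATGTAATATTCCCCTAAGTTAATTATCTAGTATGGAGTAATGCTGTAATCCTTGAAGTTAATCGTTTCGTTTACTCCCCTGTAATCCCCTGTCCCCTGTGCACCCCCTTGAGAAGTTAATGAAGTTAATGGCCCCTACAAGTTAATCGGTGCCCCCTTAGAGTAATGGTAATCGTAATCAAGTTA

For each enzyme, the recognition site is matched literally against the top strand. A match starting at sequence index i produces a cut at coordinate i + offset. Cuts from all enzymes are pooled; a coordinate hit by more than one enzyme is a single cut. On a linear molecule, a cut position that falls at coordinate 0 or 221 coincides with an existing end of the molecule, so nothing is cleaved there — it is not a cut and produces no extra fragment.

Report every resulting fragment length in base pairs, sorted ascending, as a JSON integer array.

[3,4,5,6,6,6,7,7,7,8,8,8,8,9,9,9,10,10,11,11,11,14,21,23]

Per-enzyme occurrences:
  KluIV CCCCT/2: at [2, 19, 46, 111, 121, 128, 139, 167, 188] ⇒ [4, 21, 48, 113, 123, 130, 141, 169, 190]
  BxoIX GTAAT/4: at [38, 72, 80, 116, 197, 203, 209] ⇒ [42, 76, 84, 120, 201, 207, 213]
  FykIX AAGTTAAT/2: at [11, 30, 51, 90, 148, 157, 174] ⇒ [13, 32, 53, 92, 150, 159, 176]

Pooled cuts: [4, 13, 21, 32, 42, 48, 53, 76, 84, 92, 113, 120, 123, 130, 141, 150, 159, 169, 176, 190, 201, 207, 213]

Fragment lengths:
  [0,4): 4 bp
  [4,13): 9 bp
  [13,21): 8 bp
  [21,32): 11 bp
  [32,42): 10 bp
  [42,48): 6 bp
  [48,53): 5 bp
  [53,76): 23 bp
  [76,84): 8 bp
  [84,92): 8 bp
  [92,113): 21 bp
  [113,120): 7 bp
  [120,123): 3 bp
  [123,130): 7 bp
  [130,141): 11 bp
  [141,150): 9 bp
  [150,159): 9 bp
  [159,169): 10 bp
  [169,176): 7 bp
  [176,190): 14 bp
  [190,201): 11 bp
  [201,207): 6 bp
  [207,213): 6 bp
  [213,221): 8 bp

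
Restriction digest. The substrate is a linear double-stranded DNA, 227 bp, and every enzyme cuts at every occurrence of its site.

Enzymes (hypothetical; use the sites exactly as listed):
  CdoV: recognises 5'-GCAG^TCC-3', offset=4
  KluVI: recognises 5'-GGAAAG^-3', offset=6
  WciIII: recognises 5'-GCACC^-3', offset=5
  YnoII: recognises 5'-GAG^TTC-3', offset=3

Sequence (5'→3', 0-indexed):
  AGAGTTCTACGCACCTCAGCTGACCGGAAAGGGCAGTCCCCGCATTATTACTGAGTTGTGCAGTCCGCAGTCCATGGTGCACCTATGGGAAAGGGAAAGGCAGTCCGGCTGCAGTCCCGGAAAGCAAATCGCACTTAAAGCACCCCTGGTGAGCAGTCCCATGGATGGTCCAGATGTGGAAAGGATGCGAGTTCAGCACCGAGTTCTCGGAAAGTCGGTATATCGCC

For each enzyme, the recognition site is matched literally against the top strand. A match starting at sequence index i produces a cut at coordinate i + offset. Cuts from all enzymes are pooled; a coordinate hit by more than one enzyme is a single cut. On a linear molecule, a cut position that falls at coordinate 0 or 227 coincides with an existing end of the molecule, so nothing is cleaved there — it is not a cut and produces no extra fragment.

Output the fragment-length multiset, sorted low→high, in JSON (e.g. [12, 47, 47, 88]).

[3,4,4,5,6,7,8,9,10,10,11,11,11,12,13,13,16,20,27,27]

Site scan:
  CdoV (GCAGTCC, off=4): starts [32, 59, 66, 99, 110, 152] → cuts [36, 63, 70, 103, 114, 156]
  KluVI (GGAAAG, off=6): starts [25, 87, 93, 118, 177, 208] → cuts [31, 93, 99, 124, 183, 214]
  WciIII (GCACC, off=5): starts [10, 78, 139, 195] → cuts [15, 83, 144, 200]
  YnoII (GAGTTC, off=3): starts [1, 188, 200] → cuts [4, 191, 203]

All cut coordinates (distinct, sorted): [4, 15, 31, 36, 63, 70, 83, 93, 99, 103, 114, 124, 144, 156, 183, 191, 200, 203, 214]

Fragment lengths:
  [0,4): 4 bp
  [4,15): 11 bp
  [15,31): 16 bp
  [31,36): 5 bp
  [36,63): 27 bp
  [63,70): 7 bp
  [70,83): 13 bp
  [83,93): 10 bp
  [93,99): 6 bp
  [99,103): 4 bp
  [103,114): 11 bp
  [114,124): 10 bp
  [124,144): 20 bp
  [144,156): 12 bp
  [156,183): 27 bp
  [183,191): 8 bp
  [191,200): 9 bp
  [200,203): 3 bp
  [203,214): 11 bp
  [214,227): 13 bp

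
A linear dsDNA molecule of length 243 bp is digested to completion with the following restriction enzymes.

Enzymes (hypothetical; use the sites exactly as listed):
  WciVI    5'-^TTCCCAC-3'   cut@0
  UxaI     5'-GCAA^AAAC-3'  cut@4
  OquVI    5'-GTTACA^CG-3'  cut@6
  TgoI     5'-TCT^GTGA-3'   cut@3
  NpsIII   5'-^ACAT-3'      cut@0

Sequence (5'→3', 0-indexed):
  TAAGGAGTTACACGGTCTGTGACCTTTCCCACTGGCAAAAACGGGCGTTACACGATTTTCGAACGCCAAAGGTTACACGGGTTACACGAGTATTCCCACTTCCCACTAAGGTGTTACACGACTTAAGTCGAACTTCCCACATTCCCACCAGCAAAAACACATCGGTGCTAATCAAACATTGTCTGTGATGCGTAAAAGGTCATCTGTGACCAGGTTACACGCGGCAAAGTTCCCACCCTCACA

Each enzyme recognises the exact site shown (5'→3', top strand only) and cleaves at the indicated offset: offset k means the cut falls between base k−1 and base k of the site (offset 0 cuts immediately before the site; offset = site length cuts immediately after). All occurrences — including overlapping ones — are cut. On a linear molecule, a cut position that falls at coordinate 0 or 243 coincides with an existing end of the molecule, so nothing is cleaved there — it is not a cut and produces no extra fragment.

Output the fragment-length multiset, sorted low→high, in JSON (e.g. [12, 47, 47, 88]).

Site scan:
  WciVI TTCCCAC/0: at [25, 92, 99, 133, 141, 229] ⇒ [25, 92, 99, 133, 141, 229]
  UxaI GCAAAAAC/4: at [34, 150] ⇒ [38, 154]
  OquVI GTTACACG/6: at [6, 46, 71, 80, 112, 213] ⇒ [12, 52, 77, 86, 118, 219]
  TgoI TCTGTGA/3: at [15, 181, 202] ⇒ [18, 184, 205]
  NpsIII ACAT/0: at [138, 158, 175] ⇒ [138, 158, 175]

All cut coordinates (distinct, sorted): [12, 18, 25, 38, 52, 77, 86, 92, 99, 118, 133, 138, 141, 154, 158, 175, 184, 205, 219, 229]

Fragment lengths:
  [0,12): 12 bp
  [12,18): 6 bp
  [18,25): 7 bp
  [25,38): 13 bp
  [38,52): 14 bp
  [52,77): 25 bp
  [77,86): 9 bp
  [86,92): 6 bp
  [92,99): 7 bp
  [99,118): 19 bp
  [118,133): 15 bp
  [133,138): 5 bp
  [138,141): 3 bp
  [141,154): 13 bp
  [154,158): 4 bp
  [158,175): 17 bp
  [175,184): 9 bp
  [184,205): 21 bp
  [205,219): 14 bp
  [219,229): 10 bp
  [229,243): 14 bp

[3,4,5,6,6,7,7,9,9,10,12,13,13,14,14,14,15,17,19,21,25]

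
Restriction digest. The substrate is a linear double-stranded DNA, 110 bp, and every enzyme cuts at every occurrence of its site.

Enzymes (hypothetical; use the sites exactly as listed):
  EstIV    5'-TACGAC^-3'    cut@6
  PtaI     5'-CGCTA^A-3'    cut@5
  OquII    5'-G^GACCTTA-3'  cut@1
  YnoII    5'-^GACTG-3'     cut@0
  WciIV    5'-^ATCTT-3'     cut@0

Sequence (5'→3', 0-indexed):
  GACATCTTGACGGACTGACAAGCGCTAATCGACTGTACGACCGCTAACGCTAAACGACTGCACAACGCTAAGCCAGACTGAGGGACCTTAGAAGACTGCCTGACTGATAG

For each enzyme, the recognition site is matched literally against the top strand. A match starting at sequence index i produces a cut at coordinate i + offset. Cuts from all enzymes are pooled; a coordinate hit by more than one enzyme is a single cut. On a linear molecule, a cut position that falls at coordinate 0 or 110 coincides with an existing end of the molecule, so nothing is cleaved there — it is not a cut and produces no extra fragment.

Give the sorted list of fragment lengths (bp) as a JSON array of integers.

Per-enzyme occurrences:
  EstIV (TACGAC, off=6): starts [35] → cuts [41]
  PtaI (CGCTAA, off=5): starts [22, 41, 47, 65] → cuts [27, 46, 52, 70]
  OquII (GGACCTTA, off=1): starts [82] → cuts [83]
  YnoII (GACTG, off=0): starts [12, 30, 55, 75, 93, 101] → cuts [12, 30, 55, 75, 93, 101]
  WciIV (ATCTT, off=0): starts [3] → cuts [3]

Pooled cuts: [3, 12, 27, 30, 41, 46, 52, 55, 70, 75, 83, 93, 101]

Fragments:
  [0,3): 3 bp
  [3,12): 9 bp
  [12,27): 15 bp
  [27,30): 3 bp
  [30,41): 11 bp
  [41,46): 5 bp
  [46,52): 6 bp
  [52,55): 3 bp
  [55,70): 15 bp
  [70,75): 5 bp
  [75,83): 8 bp
  [83,93): 10 bp
  [93,101): 8 bp
  [101,110): 9 bp

[3,3,3,5,5,6,8,8,9,9,10,11,15,15]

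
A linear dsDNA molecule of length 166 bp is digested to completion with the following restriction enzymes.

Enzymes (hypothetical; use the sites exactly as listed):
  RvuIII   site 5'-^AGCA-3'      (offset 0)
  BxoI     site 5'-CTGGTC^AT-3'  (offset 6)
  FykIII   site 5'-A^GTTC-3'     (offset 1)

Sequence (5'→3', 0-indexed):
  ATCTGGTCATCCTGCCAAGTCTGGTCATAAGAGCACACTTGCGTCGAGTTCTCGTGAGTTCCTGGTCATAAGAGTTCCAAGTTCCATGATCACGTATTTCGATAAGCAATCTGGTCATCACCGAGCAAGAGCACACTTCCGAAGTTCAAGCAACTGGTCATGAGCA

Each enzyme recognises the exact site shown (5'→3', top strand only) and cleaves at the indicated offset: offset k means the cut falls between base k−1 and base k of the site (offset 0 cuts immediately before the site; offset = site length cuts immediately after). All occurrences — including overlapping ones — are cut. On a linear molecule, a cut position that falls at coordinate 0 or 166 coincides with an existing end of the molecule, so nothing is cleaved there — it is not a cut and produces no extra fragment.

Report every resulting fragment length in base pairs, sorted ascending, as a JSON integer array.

Per-enzyme occurrences:
  RvuIII AGCA/0: at [31, 104, 123, 129, 148, 162] ⇒ [31, 104, 123, 129, 148, 162]
  BxoI CTGGTCAT/6: at [2, 20, 61, 110, 153] ⇒ [8, 26, 67, 116, 159]
  FykIII AGTTC/1: at [46, 56, 72, 79, 142] ⇒ [47, 57, 73, 80, 143]

All cut coordinates (distinct, sorted): [8, 26, 31, 47, 57, 67, 73, 80, 104, 116, 123, 129, 143, 148, 159, 162]

Fragments:
  [0,8): 8 bp
  [8,26): 18 bp
  [26,31): 5 bp
  [31,47): 16 bp
  [47,57): 10 bp
  [57,67): 10 bp
  [67,73): 6 bp
  [73,80): 7 bp
  [80,104): 24 bp
  [104,116): 12 bp
  [116,123): 7 bp
  [123,129): 6 bp
  [129,143): 14 bp
  [143,148): 5 bp
  [148,159): 11 bp
  [159,162): 3 bp
  [162,166): 4 bp

[3,4,5,5,6,6,7,7,8,10,10,11,12,14,16,18,24]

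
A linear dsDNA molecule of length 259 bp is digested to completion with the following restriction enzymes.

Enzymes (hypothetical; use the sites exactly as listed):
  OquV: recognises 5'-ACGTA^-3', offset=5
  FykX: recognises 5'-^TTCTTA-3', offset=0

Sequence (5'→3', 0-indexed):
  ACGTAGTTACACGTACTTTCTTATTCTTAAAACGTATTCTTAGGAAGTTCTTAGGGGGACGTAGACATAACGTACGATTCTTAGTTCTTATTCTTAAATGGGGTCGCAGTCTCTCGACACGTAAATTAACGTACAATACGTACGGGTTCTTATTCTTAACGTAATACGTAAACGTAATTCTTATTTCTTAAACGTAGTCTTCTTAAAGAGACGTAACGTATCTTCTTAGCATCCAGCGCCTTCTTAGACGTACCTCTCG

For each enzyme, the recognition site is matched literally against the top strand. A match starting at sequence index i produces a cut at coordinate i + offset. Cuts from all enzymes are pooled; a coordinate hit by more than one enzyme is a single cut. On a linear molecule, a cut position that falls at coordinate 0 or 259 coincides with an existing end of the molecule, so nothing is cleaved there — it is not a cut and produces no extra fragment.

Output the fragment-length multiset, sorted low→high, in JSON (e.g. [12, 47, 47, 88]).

[1,2,2,3,3,4,5,5,6,6,6,6,7,7,7,7,9,10,10,11,11,11,12,12,13,16,16,18,33]

Site scan:
  OquV ACGTA/5: at [0, 10, 31, 58, 69, 118, 128, 137, 158, 165, 171, 191, 210, 215, 247] ⇒ [5, 15, 36, 63, 74, 123, 133, 142, 163, 170, 176, 196, 215, 220, 252]
  FykX TTCTTA/0: at [17, 23, 36, 47, 77, 84, 90, 146, 152, 177, 184, 199, 222, 240] ⇒ [17, 23, 36, 47, 77, 84, 90, 146, 152, 177, 184, 199, 222, 240]

Pooled cuts: [5, 15, 17, 23, 36, 47, 63, 74, 77, 84, 90, 123, 133, 142, 146, 152, 163, 170, 176, 177, 184, 196, 199, 215, 220, 222, 240, 252]

Fragments:
  [0,5): 5 bp
  [5,15): 10 bp
  [15,17): 2 bp
  [17,23): 6 bp
  [23,36): 13 bp
  [36,47): 11 bp
  [47,63): 16 bp
  [63,74): 11 bp
  [74,77): 3 bp
  [77,84): 7 bp
  [84,90): 6 bp
  [90,123): 33 bp
  [123,133): 10 bp
  [133,142): 9 bp
  [142,146): 4 bp
  [146,152): 6 bp
  [152,163): 11 bp
  [163,170): 7 bp
  [170,176): 6 bp
  [176,177): 1 bp
  [177,184): 7 bp
  [184,196): 12 bp
  [196,199): 3 bp
  [199,215): 16 bp
  [215,220): 5 bp
  [220,222): 2 bp
  [222,240): 18 bp
  [240,252): 12 bp
  [252,259): 7 bp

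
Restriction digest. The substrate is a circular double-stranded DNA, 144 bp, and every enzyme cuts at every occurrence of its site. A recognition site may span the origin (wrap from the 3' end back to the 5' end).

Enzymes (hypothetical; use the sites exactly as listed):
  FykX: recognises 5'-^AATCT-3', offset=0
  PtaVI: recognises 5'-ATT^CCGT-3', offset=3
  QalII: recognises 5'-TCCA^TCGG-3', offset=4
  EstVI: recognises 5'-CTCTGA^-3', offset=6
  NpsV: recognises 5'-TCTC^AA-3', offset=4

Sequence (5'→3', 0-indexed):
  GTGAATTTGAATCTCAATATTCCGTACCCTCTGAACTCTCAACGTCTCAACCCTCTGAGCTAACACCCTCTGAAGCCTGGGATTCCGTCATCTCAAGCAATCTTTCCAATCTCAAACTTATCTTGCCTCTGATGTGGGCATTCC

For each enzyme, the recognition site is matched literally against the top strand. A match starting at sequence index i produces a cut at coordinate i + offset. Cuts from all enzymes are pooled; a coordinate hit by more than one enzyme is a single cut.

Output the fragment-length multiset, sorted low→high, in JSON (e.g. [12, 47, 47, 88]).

Scan for sites:
  FykX (AATCT, off=0): starts [9, 98, 107] → cuts [9, 98, 107]
  PtaVI (ATTCCGT, off=3): starts [18, 81, 139] → cuts [21, 84, 142]
  QalII (TCCATCGG, off=4): no sites
  EstVI (CTCTGA, off=6): starts [28, 52, 67, 126] → cuts [34, 58, 73, 132]
  NpsV (TCTCAA, off=4): starts [11, 36, 44, 90, 109] → cuts [15, 40, 48, 94, 113]

All cut coordinates (distinct, sorted): [9, 15, 21, 34, 40, 48, 58, 73, 84, 94, 98, 107, 113, 132, 142]

Fragments:
  9→15: 6 bp
  15→21: 6 bp
  21→34: 13 bp
  34→40: 6 bp
  40→48: 8 bp
  48→58: 10 bp
  58→73: 15 bp
  73→84: 11 bp
  84→94: 10 bp
  94→98: 4 bp
  98→107: 9 bp
  107→113: 6 bp
  113→132: 19 bp
  132→142: 10 bp
  142→9 (wrap): 144-142+9 = 11 bp

[4,6,6,6,6,8,9,10,10,10,11,11,13,15,19]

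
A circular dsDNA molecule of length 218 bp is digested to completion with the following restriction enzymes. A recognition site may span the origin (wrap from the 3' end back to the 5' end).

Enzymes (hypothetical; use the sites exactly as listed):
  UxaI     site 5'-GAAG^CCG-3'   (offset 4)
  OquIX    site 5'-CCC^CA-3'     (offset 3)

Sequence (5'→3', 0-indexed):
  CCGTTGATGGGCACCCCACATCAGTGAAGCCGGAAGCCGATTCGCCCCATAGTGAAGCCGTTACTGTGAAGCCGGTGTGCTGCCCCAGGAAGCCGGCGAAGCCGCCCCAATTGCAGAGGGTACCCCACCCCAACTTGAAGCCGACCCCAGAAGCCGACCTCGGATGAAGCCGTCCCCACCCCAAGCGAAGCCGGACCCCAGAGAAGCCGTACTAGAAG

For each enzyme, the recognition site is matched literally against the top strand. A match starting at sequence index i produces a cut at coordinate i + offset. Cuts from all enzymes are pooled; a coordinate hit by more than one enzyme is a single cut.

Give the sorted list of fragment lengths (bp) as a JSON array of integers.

[5,5,6,6,7,7,7,7,8,8,9,9,10,10,11,12,13,14,14,16,16,18]

Per-enzyme occurrences:
  UxaI (GAAGCCG, off=4): starts [25, 32, 53, 67, 88, 97, 136, 149, 165, 186, 202, 214] → cuts [0, 29, 36, 57, 71, 92, 101, 140, 153, 169, 190, 206]
  OquIX (CCCCA, off=3): starts [13, 44, 82, 104, 122, 127, 144, 173, 178, 195] → cuts [16, 47, 85, 107, 125, 130, 147, 176, 181, 198]

All cut coordinates (distinct, sorted): [0, 16, 29, 36, 47, 57, 71, 85, 92, 101, 107, 125, 130, 140, 147, 153, 169, 176, 181, 190, 198, 206]

Fragments:
  0→16: 16 bp
  16→29: 13 bp
  29→36: 7 bp
  36→47: 11 bp
  47→57: 10 bp
  57→71: 14 bp
  71→85: 14 bp
  85→92: 7 bp
  92→101: 9 bp
  101→107: 6 bp
  107→125: 18 bp
  125→130: 5 bp
  130→140: 10 bp
  140→147: 7 bp
  147→153: 6 bp
  153→169: 16 bp
  169→176: 7 bp
  176→181: 5 bp
  181→190: 9 bp
  190→198: 8 bp
  198→206: 8 bp
  206→0 (wrap): 218-206+0 = 12 bp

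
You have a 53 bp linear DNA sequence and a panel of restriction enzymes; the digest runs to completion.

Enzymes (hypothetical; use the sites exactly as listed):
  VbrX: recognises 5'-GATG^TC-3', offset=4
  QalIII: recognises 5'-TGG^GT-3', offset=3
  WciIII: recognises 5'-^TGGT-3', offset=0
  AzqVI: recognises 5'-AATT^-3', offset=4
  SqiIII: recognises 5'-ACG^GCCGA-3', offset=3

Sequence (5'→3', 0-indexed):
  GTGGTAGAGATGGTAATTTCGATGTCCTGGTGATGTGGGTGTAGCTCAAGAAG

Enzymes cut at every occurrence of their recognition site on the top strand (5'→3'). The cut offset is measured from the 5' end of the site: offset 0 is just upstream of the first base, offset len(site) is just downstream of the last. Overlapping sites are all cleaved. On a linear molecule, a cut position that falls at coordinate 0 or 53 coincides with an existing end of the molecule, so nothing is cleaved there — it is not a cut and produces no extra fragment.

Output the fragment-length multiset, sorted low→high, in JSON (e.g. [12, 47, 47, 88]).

[1,3,6,8,9,11,15]

Per-enzyme occurrences:
  VbrX (GATGTC, off=4): starts [20] → cuts [24]
  QalIII (TGGGT, off=3): starts [35] → cuts [38]
  WciIII (TGGT, off=0): starts [1, 10, 27] → cuts [1, 10, 27]
  AzqVI (AATT, off=4): starts [14] → cuts [18]
  SqiIII (ACGGCCGA, off=3): no sites

Pooled cuts: [1, 10, 18, 24, 27, 38]

Fragments:
  [0,1): 1 bp
  [1,10): 9 bp
  [10,18): 8 bp
  [18,24): 6 bp
  [24,27): 3 bp
  [27,38): 11 bp
  [38,53): 15 bp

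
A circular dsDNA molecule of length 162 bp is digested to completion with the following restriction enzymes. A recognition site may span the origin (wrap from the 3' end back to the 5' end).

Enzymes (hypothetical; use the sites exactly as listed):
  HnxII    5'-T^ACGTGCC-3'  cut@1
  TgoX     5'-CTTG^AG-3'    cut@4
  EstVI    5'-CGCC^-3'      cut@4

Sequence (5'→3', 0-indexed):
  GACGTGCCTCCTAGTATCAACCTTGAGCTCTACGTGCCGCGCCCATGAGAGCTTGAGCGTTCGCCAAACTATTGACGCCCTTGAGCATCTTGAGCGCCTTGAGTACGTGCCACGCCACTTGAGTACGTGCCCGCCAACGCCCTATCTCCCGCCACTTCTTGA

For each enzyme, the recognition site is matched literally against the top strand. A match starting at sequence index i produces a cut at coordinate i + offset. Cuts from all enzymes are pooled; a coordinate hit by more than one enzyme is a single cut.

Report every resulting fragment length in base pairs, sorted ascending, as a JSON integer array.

Per-enzyme occurrences:
  HnxII TACGTGCC/1: at [30, 103, 123] ⇒ [31, 104, 124]
  TgoX CTTGAG/4: at [21, 51, 79, 88, 97, 117, 157] ⇒ [25, 55, 83, 92, 101, 121, 161]
  EstVI CGCC/4: at [39, 61, 75, 94, 112, 131, 137, 149] ⇒ [43, 65, 79, 98, 116, 135, 141, 153]

Pooled cuts: [25, 31, 43, 55, 65, 79, 83, 92, 98, 101, 104, 116, 121, 124, 135, 141, 153, 161]

Fragment lengths:
  25→31: 6 bp
  31→43: 12 bp
  43→55: 12 bp
  55→65: 10 bp
  65→79: 14 bp
  79→83: 4 bp
  83→92: 9 bp
  92→98: 6 bp
  98→101: 3 bp
  101→104: 3 bp
  104→116: 12 bp
  116→121: 5 bp
  121→124: 3 bp
  124→135: 11 bp
  135→141: 6 bp
  141→153: 12 bp
  153→161: 8 bp
  161→25 (wrap): 162-161+25 = 26 bp

[3,3,3,4,5,6,6,6,8,9,10,11,12,12,12,12,14,26]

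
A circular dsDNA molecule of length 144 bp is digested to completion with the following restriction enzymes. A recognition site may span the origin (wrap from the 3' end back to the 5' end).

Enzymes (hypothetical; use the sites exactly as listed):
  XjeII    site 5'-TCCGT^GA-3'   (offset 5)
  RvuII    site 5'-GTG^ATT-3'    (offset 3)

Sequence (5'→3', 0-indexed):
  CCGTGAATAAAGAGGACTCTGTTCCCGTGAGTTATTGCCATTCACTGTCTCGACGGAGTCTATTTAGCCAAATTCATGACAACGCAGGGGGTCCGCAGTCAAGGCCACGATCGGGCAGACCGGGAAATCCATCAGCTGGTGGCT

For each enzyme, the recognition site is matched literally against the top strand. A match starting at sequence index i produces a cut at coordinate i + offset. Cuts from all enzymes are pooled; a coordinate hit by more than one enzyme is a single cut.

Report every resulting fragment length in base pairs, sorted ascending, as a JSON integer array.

[144]

Scan for sites:
  XjeII (TCCGTGA, off=5): starts [143] → cuts [4]
  RvuII (GTGATT, off=3): no sites

Pooled cuts: [4]

Fragment lengths:
  4→4 (wrap): 144-4+4 = 144 bp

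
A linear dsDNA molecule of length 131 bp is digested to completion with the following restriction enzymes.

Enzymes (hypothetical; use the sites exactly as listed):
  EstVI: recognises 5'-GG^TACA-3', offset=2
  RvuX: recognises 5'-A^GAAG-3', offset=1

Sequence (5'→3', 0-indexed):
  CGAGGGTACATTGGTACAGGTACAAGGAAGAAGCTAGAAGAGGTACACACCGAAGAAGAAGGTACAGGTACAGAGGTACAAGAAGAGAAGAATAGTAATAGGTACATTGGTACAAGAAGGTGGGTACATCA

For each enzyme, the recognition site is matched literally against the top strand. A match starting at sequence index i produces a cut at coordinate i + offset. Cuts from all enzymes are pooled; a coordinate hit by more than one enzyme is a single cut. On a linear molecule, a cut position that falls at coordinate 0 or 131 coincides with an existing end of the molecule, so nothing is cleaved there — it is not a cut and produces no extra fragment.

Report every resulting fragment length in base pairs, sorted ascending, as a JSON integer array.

Site scan:
  EstVI (GGTACA, off=2): starts [4, 12, 18, 41, 60, 66, 74, 100, 108, 122] → cuts [6, 14, 20, 43, 62, 68, 76, 102, 110, 124]
  RvuX (AGAAG, off=1): starts [28, 35, 53, 56, 80, 85, 114] → cuts [29, 36, 54, 57, 81, 86, 115]

Pooled cuts: [6, 14, 20, 29, 36, 43, 54, 57, 62, 68, 76, 81, 86, 102, 110, 115, 124]

Fragment lengths:
  [0,6): 6 bp
  [6,14): 8 bp
  [14,20): 6 bp
  [20,29): 9 bp
  [29,36): 7 bp
  [36,43): 7 bp
  [43,54): 11 bp
  [54,57): 3 bp
  [57,62): 5 bp
  [62,68): 6 bp
  [68,76): 8 bp
  [76,81): 5 bp
  [81,86): 5 bp
  [86,102): 16 bp
  [102,110): 8 bp
  [110,115): 5 bp
  [115,124): 9 bp
  [124,131): 7 bp

[3,5,5,5,5,6,6,6,7,7,7,8,8,8,9,9,11,16]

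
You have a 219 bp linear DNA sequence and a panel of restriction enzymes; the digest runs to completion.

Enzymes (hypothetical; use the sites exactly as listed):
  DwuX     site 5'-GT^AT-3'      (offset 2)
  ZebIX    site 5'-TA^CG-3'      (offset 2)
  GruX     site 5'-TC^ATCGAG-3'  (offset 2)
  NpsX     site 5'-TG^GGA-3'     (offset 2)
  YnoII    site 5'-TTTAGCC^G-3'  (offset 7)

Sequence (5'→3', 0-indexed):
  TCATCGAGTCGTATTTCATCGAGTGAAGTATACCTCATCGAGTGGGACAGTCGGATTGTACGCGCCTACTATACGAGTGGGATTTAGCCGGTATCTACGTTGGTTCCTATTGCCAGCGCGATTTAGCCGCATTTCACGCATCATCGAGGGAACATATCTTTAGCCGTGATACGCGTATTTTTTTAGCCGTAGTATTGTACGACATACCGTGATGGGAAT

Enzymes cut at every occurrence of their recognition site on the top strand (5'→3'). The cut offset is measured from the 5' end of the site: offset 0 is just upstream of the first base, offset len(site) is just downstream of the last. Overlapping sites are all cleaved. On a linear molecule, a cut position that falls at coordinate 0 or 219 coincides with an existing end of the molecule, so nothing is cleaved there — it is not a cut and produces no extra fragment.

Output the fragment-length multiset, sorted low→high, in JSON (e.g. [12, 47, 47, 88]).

[2,3,5,5,5,5,5,6,6,6,7,8,10,10,12,12,13,14,15,16,23,31]

Per-enzyme occurrences:
  DwuX (GTAT, off=2): starts [10, 27, 90, 174, 191] → cuts [12, 29, 92, 176, 193]
  ZebIX (TACG, off=2): starts [58, 71, 95, 169, 197] → cuts [60, 73, 97, 171, 199]
  GruX (TCATCGAG, off=2): starts [0, 15, 34, 140] → cuts [2, 17, 36, 142]
  NpsX (TGGGA, off=2): starts [42, 77, 212] → cuts [44, 79, 214]
  YnoII (TTTAGCCG, off=7): starts [82, 121, 158, 181] → cuts [89, 128, 165, 188]

Pooled cuts: [2, 12, 17, 29, 36, 44, 60, 73, 79, 89, 92, 97, 128, 142, 165, 171, 176, 188, 193, 199, 214]

Fragment lengths:
  [0,2): 2 bp
  [2,12): 10 bp
  [12,17): 5 bp
  [17,29): 12 bp
  [29,36): 7 bp
  [36,44): 8 bp
  [44,60): 16 bp
  [60,73): 13 bp
  [73,79): 6 bp
  [79,89): 10 bp
  [89,92): 3 bp
  [92,97): 5 bp
  [97,128): 31 bp
  [128,142): 14 bp
  [142,165): 23 bp
  [165,171): 6 bp
  [171,176): 5 bp
  [176,188): 12 bp
  [188,193): 5 bp
  [193,199): 6 bp
  [199,214): 15 bp
  [214,219): 5 bp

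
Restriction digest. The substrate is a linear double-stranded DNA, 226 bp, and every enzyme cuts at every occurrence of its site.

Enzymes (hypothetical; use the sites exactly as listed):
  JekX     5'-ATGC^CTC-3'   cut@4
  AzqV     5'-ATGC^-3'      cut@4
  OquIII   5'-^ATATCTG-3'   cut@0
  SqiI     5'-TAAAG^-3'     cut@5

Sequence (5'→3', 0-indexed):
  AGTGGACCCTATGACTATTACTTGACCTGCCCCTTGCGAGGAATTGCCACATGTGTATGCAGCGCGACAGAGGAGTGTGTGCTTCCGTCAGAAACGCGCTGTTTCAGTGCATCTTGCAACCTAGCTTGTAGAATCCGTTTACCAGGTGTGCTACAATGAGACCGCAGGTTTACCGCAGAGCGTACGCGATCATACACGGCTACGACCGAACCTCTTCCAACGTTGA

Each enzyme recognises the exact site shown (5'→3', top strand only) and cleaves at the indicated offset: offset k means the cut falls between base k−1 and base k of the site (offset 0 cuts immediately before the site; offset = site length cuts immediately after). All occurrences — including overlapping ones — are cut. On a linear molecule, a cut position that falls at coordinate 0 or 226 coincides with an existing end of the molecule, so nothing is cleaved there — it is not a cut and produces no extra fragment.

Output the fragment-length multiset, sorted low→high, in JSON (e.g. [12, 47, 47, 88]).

[60,166]

Per-enzyme occurrences:
  JekX (ATGCCTC, off=4): no sites
  AzqV (ATGC, off=4): starts [56] → cuts [60]
  OquIII (ATATCTG, off=0): no sites
  SqiI (TAAAG, off=5): no sites

Pooled cuts: [60]

Fragments:
  [0,60): 60 bp
  [60,226): 166 bp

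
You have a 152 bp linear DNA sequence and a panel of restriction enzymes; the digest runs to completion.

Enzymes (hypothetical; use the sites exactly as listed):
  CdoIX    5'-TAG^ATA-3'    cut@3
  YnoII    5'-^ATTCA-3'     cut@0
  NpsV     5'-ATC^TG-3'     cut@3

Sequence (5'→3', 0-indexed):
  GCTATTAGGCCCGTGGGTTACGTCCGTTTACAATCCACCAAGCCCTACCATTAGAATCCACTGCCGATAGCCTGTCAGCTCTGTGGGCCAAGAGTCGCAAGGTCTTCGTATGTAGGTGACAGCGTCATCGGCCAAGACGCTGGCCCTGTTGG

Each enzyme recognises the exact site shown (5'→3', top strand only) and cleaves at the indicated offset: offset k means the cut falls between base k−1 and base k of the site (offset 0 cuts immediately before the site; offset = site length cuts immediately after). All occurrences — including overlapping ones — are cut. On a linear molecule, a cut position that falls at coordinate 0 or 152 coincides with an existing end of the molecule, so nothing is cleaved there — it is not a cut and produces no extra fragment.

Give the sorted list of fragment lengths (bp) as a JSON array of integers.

Per-enzyme occurrences:
  CdoIX (TAGATA, off=3): no sites
  YnoII (ATTCA, off=0): no sites
  NpsV (ATCTG, off=3): no sites

Pooled cuts: ∅

Fragments:
  no cuts → one linear fragment of 152 bp

[152]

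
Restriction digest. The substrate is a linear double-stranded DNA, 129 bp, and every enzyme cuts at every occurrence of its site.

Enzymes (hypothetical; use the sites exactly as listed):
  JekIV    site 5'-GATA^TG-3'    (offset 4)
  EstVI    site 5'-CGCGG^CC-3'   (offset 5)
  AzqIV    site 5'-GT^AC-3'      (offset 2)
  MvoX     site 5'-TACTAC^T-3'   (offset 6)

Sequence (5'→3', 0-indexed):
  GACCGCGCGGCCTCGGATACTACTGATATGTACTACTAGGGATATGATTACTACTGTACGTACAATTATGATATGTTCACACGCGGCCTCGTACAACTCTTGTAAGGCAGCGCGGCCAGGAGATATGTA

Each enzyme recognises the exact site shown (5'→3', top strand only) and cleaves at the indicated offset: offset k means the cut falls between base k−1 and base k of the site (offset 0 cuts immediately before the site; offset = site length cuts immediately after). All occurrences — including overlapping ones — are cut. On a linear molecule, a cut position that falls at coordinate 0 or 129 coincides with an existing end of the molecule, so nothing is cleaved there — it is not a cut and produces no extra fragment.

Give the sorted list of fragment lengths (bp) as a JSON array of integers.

Site scan:
  JekIV (GATATG, off=4): starts [24, 40, 69, 121] → cuts [28, 44, 73, 125]
  EstVI (CGCGGCC, off=5): starts [5, 81, 110] → cuts [10, 86, 115]
  AzqIV (GTAC, off=2): starts [29, 55, 59, 90] → cuts [31, 57, 61, 92]
  MvoX (TACTACT, off=6): starts [17, 30, 48] → cuts [23, 36, 54]

Pooled cuts: [10, 23, 28, 31, 36, 44, 54, 57, 61, 73, 86, 92, 115, 125]

Fragment lengths:
  [0,10): 10 bp
  [10,23): 13 bp
  [23,28): 5 bp
  [28,31): 3 bp
  [31,36): 5 bp
  [36,44): 8 bp
  [44,54): 10 bp
  [54,57): 3 bp
  [57,61): 4 bp
  [61,73): 12 bp
  [73,86): 13 bp
  [86,92): 6 bp
  [92,115): 23 bp
  [115,125): 10 bp
  [125,129): 4 bp

[3,3,4,4,5,5,6,8,10,10,10,12,13,13,23]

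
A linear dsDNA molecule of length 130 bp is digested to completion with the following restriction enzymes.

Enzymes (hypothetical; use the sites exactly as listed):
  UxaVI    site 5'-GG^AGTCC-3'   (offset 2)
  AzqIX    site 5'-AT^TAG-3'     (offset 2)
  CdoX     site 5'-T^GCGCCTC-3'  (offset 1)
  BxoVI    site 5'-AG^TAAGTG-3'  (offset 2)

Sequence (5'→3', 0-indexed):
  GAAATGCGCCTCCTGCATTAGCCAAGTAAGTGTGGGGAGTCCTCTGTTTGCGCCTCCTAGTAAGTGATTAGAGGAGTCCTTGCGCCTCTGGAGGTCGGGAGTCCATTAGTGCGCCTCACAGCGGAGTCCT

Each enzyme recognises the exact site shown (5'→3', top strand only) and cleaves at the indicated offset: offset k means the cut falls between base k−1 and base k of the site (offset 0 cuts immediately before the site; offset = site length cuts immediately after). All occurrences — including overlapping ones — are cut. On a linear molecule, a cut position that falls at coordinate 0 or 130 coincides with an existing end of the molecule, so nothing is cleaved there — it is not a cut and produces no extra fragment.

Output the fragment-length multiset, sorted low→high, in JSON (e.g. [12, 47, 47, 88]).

[4,5,6,6,7,7,8,8,11,11,12,13,14,18]

Scan for sites:
  UxaVI GGAGTCC/2: at [35, 72, 97, 122] ⇒ [37, 74, 99, 124]
  AzqIX ATTAG/2: at [16, 66, 104] ⇒ [18, 68, 106]
  CdoX TGCGCCTC/1: at [4, 48, 80, 109] ⇒ [5, 49, 81, 110]
  BxoVI AGTAAGTG/2: at [24, 58] ⇒ [26, 60]

All cut coordinates (distinct, sorted): [5, 18, 26, 37, 49, 60, 68, 74, 81, 99, 106, 110, 124]

Fragments:
  [0,5): 5 bp
  [5,18): 13 bp
  [18,26): 8 bp
  [26,37): 11 bp
  [37,49): 12 bp
  [49,60): 11 bp
  [60,68): 8 bp
  [68,74): 6 bp
  [74,81): 7 bp
  [81,99): 18 bp
  [99,106): 7 bp
  [106,110): 4 bp
  [110,124): 14 bp
  [124,130): 6 bp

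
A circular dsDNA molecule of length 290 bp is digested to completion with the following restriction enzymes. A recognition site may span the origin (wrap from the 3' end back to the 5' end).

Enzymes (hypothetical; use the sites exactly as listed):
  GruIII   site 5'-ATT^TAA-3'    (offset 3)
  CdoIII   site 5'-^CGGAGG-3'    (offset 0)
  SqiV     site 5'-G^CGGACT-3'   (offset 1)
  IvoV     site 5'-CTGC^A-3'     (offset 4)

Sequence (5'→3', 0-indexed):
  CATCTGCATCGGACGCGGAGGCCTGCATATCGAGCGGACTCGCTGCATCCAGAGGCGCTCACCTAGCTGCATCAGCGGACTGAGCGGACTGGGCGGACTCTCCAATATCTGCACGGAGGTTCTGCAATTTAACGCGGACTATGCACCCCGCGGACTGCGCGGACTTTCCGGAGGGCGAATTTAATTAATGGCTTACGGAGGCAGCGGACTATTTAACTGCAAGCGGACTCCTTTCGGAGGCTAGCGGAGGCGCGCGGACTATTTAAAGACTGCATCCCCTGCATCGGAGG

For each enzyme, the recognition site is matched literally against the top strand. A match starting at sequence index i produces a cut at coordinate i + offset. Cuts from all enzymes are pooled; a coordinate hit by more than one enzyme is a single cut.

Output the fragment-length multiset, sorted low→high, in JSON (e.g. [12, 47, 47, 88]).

[1,2,3,4,5,5,7,8,8,9,9,9,9,9,9,9,9,10,10,10,11,11,12,12,13,13,14,16,19,24]

Per-enzyme occurrences:
  GruIII (ATTTAA, off=3): starts [126, 178, 210, 260] → cuts [129, 181, 213, 263]
  CdoIII (CGGAGG, off=0): starts [15, 113, 168, 195, 234, 244, 284] → cuts [15, 113, 168, 195, 234, 244, 284]
  SqiV (GCGGACT, off=1): starts [33, 74, 83, 92, 133, 149, 158, 203, 222, 253] → cuts [34, 75, 84, 93, 134, 150, 159, 204, 223, 254]
  IvoV (CTGCA, off=4): starts [3, 22, 42, 66, 108, 121, 216, 269, 278] → cuts [7, 26, 46, 70, 112, 125, 220, 273, 282]

All cut coordinates (distinct, sorted): [7, 15, 26, 34, 46, 70, 75, 84, 93, 112, 113, 125, 129, 134, 150, 159, 168, 181, 195, 204, 213, 220, 223, 234, 244, 254, 263, 273, 282, 284]

Fragment lengths:
  7→15: 8 bp
  15→26: 11 bp
  26→34: 8 bp
  34→46: 12 bp
  46→70: 24 bp
  70→75: 5 bp
  75→84: 9 bp
  84→93: 9 bp
  93→112: 19 bp
  112→113: 1 bp
  113→125: 12 bp
  125→129: 4 bp
  129→134: 5 bp
  134→150: 16 bp
  150→159: 9 bp
  159→168: 9 bp
  168→181: 13 bp
  181→195: 14 bp
  195→204: 9 bp
  204→213: 9 bp
  213→220: 7 bp
  220→223: 3 bp
  223→234: 11 bp
  234→244: 10 bp
  244→254: 10 bp
  254→263: 9 bp
  263→273: 10 bp
  273→282: 9 bp
  282→284: 2 bp
  284→7 (wrap): 290-284+7 = 13 bp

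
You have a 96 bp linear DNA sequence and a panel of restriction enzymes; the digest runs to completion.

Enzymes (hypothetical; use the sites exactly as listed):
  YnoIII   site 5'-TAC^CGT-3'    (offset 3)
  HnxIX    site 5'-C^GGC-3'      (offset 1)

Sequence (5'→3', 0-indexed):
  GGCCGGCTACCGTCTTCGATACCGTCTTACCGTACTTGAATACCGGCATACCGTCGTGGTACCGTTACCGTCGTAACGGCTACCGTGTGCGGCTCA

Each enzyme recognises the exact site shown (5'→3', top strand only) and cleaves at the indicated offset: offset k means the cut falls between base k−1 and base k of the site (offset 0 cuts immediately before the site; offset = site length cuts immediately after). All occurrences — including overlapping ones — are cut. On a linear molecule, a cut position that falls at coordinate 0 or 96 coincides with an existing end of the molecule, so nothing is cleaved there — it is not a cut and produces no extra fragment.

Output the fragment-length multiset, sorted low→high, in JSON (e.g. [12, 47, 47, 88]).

Site scan:
  YnoIII TACCGT/3: at [7, 19, 27, 48, 59, 65, 80] ⇒ [10, 22, 30, 51, 62, 68, 83]
  HnxIX CGGC/1: at [3, 43, 76, 89] ⇒ [4, 44, 77, 90]

Pooled cuts: [4, 10, 22, 30, 44, 51, 62, 68, 77, 83, 90]

Fragment lengths:
  [0,4): 4 bp
  [4,10): 6 bp
  [10,22): 12 bp
  [22,30): 8 bp
  [30,44): 14 bp
  [44,51): 7 bp
  [51,62): 11 bp
  [62,68): 6 bp
  [68,77): 9 bp
  [77,83): 6 bp
  [83,90): 7 bp
  [90,96): 6 bp

[4,6,6,6,6,7,7,8,9,11,12,14]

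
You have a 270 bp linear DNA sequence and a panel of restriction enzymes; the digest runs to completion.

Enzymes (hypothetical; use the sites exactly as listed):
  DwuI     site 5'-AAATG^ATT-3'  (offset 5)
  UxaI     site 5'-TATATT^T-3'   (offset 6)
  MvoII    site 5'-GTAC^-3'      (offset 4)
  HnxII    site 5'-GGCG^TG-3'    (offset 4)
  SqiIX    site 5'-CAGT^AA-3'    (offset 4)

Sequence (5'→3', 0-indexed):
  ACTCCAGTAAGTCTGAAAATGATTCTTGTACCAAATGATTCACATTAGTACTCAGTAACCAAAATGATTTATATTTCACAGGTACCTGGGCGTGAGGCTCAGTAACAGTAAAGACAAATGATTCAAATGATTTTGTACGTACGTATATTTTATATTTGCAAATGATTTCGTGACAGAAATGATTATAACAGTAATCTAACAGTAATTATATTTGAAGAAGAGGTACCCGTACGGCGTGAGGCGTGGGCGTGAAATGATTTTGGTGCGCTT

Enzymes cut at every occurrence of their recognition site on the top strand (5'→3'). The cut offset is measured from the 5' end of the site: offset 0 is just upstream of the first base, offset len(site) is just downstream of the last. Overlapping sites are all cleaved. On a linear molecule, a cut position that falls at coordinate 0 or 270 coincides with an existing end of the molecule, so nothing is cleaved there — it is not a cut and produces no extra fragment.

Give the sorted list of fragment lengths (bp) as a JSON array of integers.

Site scan:
  DwuI (AAATGATT, off=5): starts [16, 32, 61, 115, 124, 159, 176, 251] → cuts [21, 37, 66, 120, 129, 164, 181, 256]
  UxaI (TATATTT, off=6): starts [69, 143, 150, 206] → cuts [75, 149, 156, 212]
  MvoII (GTAC, off=4): starts [27, 47, 81, 134, 138, 222, 228] → cuts [31, 51, 85, 138, 142, 226, 232]
  HnxII (GGCGTG, off=4): starts [88, 232, 239, 245] → cuts [92, 236, 243, 249]
  SqiIX (CAGTAA, off=4): starts [4, 52, 99, 105, 188, 199] → cuts [8, 56, 103, 109, 192, 203]

All cut coordinates (distinct, sorted): [8, 21, 31, 37, 51, 56, 66, 75, 85, 92, 103, 109, 120, 129, 138, 142, 149, 156, 164, 181, 192, 203, 212, 226, 232, 236, 243, 249, 256]

Fragments:
  [0,8): 8 bp
  [8,21): 13 bp
  [21,31): 10 bp
  [31,37): 6 bp
  [37,51): 14 bp
  [51,56): 5 bp
  [56,66): 10 bp
  [66,75): 9 bp
  [75,85): 10 bp
  [85,92): 7 bp
  [92,103): 11 bp
  [103,109): 6 bp
  [109,120): 11 bp
  [120,129): 9 bp
  [129,138): 9 bp
  [138,142): 4 bp
  [142,149): 7 bp
  [149,156): 7 bp
  [156,164): 8 bp
  [164,181): 17 bp
  [181,192): 11 bp
  [192,203): 11 bp
  [203,212): 9 bp
  [212,226): 14 bp
  [226,232): 6 bp
  [232,236): 4 bp
  [236,243): 7 bp
  [243,249): 6 bp
  [249,256): 7 bp
  [256,270): 14 bp

[4,4,5,6,6,6,6,7,7,7,7,7,8,8,9,9,9,9,10,10,10,11,11,11,11,13,14,14,14,17]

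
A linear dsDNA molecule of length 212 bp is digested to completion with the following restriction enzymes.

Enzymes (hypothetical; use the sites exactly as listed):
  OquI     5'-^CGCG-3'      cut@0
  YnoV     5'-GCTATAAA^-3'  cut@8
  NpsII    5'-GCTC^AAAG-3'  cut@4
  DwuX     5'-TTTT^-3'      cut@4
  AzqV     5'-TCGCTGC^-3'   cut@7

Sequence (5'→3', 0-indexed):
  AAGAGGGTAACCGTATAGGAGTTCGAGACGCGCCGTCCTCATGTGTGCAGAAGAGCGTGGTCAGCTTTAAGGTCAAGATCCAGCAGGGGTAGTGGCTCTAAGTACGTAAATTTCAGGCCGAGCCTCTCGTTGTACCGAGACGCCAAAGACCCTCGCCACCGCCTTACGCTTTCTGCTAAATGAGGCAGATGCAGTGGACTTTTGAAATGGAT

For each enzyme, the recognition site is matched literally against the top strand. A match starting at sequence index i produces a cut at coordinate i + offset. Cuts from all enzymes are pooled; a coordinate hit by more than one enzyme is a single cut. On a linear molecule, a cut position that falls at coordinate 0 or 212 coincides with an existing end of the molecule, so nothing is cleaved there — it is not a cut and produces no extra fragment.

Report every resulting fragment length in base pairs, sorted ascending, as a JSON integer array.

Scan for sites:
  OquI (CGCG, off=0): starts [28] → cuts [28]
  YnoV (GCTATAAA, off=8): no sites
  NpsII (GCTCAAAG, off=4): no sites
  DwuX (TTTT, off=4): starts [199] → cuts [203]
  AzqV (TCGCTGC, off=7): no sites

Pooled cuts: [28, 203]

Fragments:
  [0,28): 28 bp
  [28,203): 175 bp
  [203,212): 9 bp

[9,28,175]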